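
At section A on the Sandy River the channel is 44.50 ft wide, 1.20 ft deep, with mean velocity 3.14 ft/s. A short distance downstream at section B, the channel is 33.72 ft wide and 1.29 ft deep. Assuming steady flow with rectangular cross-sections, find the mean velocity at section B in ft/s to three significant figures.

Q = A₁V₁ = (44.50×1.20) × 3.14 = 167.7 ft³/s
A₂ = 33.72 × 1.29 = 43.50 ft²
V₂ = Q/A₂ = 167.7/43.50 = 3.855 ft/s

3.85 ft/s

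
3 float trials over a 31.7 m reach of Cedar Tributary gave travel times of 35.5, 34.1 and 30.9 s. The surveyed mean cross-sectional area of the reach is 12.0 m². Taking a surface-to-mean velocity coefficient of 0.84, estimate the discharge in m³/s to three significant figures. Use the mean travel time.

t̄ = (35.5 + 34.1 + 30.9) / 3 = 33.5 s
v_surface = L / t̄ = 31.7 / 33.5 = 0.9463 m/s
v_mean = 0.84 × 0.9463 = 0.7949 m/s
Q = A × v_mean = 12.0 × 0.7949 = 9.538 m³/s

9.54 m³/s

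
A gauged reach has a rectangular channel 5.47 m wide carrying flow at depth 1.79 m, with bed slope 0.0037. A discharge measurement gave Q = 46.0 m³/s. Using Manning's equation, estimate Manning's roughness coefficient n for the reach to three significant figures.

A = b·y = 5.47 × 1.79 = 9.791 m²
P = b + 2y = 5.47 + 2×1.79 = 9.050 m
R = A/P = 9.791/9.050 = 1.082 m
n = (1/Q)·A·R^(2/3)·S^(1/2) = (1/46.0) × 9.791 × 1.054 × 0.06083 = 0.01365

0.0136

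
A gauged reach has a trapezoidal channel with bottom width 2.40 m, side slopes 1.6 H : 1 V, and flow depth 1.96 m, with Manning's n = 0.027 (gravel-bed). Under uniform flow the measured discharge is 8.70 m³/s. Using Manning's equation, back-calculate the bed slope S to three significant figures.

A = (b + z·y)·y = (2.40 + 1.6×1.96)×1.96 = 10.85 m²
P = b + 2y√(1+z²) = 2.40 + 2×1.96×√(1+1.6²) = 9.796 m
R = A/P = 10.85/9.796 = 1.108 m
S = (Q·n / (1·A·R^(2/3)))² = (8.70×0.027 / (1×10.85×1.071))² = 0.0004090

0.000409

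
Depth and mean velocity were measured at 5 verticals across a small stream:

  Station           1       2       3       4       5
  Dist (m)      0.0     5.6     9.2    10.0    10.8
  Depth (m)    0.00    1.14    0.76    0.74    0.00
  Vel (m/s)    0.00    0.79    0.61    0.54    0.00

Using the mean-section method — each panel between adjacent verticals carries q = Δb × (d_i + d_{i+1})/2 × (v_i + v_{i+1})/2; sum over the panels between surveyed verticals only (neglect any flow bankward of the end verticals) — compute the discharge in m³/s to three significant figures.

4.08 m³/s

Panel 1-2: Δb = 5.6 m, d̄ = (0.00+1.14)/2 = 0.57, v̄ = (0.00+0.79)/2 = 0.395 → q = 5.6×0.57×0.395 = 1.261 m³/s
Panel 2-3: Δb = 3.6 m, d̄ = (1.14+0.76)/2 = 0.95, v̄ = (0.79+0.61)/2 = 0.7 → q = 3.6×0.95×0.7 = 2.394 m³/s
Panel 3-4: Δb = 0.8 m, d̄ = (0.76+0.74)/2 = 0.75, v̄ = (0.61+0.54)/2 = 0.575 → q = 0.8×0.75×0.575 = 0.3450 m³/s
Panel 4-5: Δb = 0.8 m, d̄ = (0.74+0.00)/2 = 0.37, v̄ = (0.54+0.00)/2 = 0.27 → q = 0.8×0.37×0.27 = 0.07992 m³/s
Q = Σ q = 4.080 m³/s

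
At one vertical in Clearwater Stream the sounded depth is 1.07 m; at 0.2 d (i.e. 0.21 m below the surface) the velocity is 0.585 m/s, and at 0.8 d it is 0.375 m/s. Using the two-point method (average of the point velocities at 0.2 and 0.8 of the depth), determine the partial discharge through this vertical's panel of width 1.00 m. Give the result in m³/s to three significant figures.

v̄ = (0.585 + 0.375) / 2 = 0.4800 m/s
q = v̄ × d × w = 0.4800 × 1.07 × 1.00 = 0.5136 m³/s

0.514 m³/s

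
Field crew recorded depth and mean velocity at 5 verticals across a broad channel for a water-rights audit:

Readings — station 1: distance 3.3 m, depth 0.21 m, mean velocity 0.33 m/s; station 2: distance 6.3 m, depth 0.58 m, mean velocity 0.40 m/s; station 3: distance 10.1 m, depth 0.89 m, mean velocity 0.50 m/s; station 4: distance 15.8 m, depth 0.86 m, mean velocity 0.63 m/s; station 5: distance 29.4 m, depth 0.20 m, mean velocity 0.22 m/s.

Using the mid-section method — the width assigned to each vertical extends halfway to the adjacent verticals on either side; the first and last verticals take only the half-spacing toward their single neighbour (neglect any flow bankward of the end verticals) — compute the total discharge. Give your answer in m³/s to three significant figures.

8.53 m³/s

w_1 = (6.3 − 3.3)/2 = 1.5 m; q_1 = 0.33 × 0.21 × 1.5 = 0.1040 m³/s
w_2 = (10.1 − 3.3)/2 = 3.4 m; q_2 = 0.40 × 0.58 × 3.4 = 0.7888 m³/s
w_3 = (15.8 − 6.3)/2 = 4.75 m; q_3 = 0.50 × 0.89 × 4.75 = 2.114 m³/s
w_4 = (29.4 − 10.1)/2 = 9.65 m; q_4 = 0.63 × 0.86 × 9.65 = 5.228 m³/s
w_5 = (29.4 − 15.8)/2 = 6.8 m; q_5 = 0.22 × 0.20 × 6.8 = 0.2992 m³/s
Q = Σ qᵢ = 8.534 m³/s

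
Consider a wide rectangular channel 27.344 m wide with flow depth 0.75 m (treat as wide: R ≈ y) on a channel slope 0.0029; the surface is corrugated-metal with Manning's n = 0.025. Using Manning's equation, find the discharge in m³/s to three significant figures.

36.5 m³/s

A = b·y = 27.344 × 0.75 = 20.51 m²
Wide channel: R ≈ y = 0.75 m
Q = (1/n)·A·R^(2/3)·S^(1/2) = (1/0.025) × 20.51 × 0.7500^(2/3) × 0.0029^(1/2) = 36.47 m³/s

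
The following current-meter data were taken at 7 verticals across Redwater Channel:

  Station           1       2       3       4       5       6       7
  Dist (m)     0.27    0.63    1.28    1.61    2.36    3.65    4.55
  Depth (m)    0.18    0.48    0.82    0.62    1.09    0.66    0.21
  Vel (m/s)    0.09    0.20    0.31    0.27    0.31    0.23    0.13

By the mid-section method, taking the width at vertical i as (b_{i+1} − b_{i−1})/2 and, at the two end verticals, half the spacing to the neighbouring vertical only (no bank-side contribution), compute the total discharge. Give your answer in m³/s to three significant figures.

w_1 = (0.63 − 0.27)/2 = 0.18 m; q_1 = 0.09 × 0.18 × 0.18 = 0.002916 m³/s
w_2 = (1.28 − 0.27)/2 = 0.505 m; q_2 = 0.20 × 0.48 × 0.505 = 0.04848 m³/s
w_3 = (1.61 − 0.63)/2 = 0.49 m; q_3 = 0.31 × 0.82 × 0.49 = 0.1246 m³/s
w_4 = (2.36 − 1.28)/2 = 0.54 m; q_4 = 0.27 × 0.62 × 0.54 = 0.09040 m³/s
w_5 = (3.65 − 1.61)/2 = 1.02 m; q_5 = 0.31 × 1.09 × 1.02 = 0.3447 m³/s
w_6 = (4.55 − 2.36)/2 = 1.095 m; q_6 = 0.23 × 0.66 × 1.095 = 0.1662 m³/s
w_7 = (4.55 − 3.65)/2 = 0.45 m; q_7 = 0.13 × 0.21 × 0.45 = 0.01229 m³/s
Q = Σ qᵢ = 0.7895 m³/s

0.790 m³/s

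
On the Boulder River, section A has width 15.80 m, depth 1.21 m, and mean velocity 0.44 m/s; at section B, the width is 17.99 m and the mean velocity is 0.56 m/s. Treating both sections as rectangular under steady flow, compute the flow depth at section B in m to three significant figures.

0.835 m

Q = A₁V₁ = (15.80×1.21) × 0.44 = 8.412 m³/s
d₂ = Q/(b₂ V₂) = 8.412/(17.99×0.56) = 0.8350 m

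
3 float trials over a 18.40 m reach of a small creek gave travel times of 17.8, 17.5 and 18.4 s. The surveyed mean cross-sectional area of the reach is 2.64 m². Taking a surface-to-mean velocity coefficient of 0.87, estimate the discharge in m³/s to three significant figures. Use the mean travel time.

t̄ = (17.8 + 17.5 + 18.4) / 3 = 17.9 s
v_surface = L / t̄ = 18.40 / 17.9 = 1.028 m/s
v_mean = 0.87 × 1.028 = 0.8943 m/s
Q = A × v_mean = 2.64 × 0.8943 = 2.361 m³/s

2.36 m³/s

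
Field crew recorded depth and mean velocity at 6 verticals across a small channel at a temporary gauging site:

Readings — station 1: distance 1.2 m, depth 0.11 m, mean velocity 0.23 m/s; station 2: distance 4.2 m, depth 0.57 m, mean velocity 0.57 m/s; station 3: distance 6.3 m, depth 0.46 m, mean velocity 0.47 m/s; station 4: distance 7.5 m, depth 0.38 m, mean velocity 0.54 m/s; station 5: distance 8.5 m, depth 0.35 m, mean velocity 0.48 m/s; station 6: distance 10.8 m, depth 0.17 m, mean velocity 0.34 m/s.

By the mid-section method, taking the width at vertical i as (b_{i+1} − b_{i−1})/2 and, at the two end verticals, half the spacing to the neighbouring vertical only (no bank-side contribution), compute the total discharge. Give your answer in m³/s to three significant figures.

1.79 m³/s

w_1 = (4.2 − 1.2)/2 = 1.5 m; q_1 = 0.23 × 0.11 × 1.5 = 0.03795 m³/s
w_2 = (6.3 − 1.2)/2 = 2.55 m; q_2 = 0.57 × 0.57 × 2.55 = 0.8285 m³/s
w_3 = (7.5 − 4.2)/2 = 1.65 m; q_3 = 0.47 × 0.46 × 1.65 = 0.3567 m³/s
w_4 = (8.5 − 6.3)/2 = 1.1 m; q_4 = 0.54 × 0.38 × 1.1 = 0.2257 m³/s
w_5 = (10.8 − 7.5)/2 = 1.65 m; q_5 = 0.48 × 0.35 × 1.65 = 0.2772 m³/s
w_6 = (10.8 − 8.5)/2 = 1.15 m; q_6 = 0.34 × 0.17 × 1.15 = 0.06647 m³/s
Q = Σ qᵢ = 1.793 m³/s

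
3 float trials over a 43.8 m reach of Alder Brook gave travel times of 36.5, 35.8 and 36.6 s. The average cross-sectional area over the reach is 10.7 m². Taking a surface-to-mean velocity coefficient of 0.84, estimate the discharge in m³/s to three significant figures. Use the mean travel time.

t̄ = (36.5 + 35.8 + 36.6) / 3 = 36.3 s
v_surface = L / t̄ = 43.8 / 36.3 = 1.207 m/s
v_mean = 0.84 × 1.207 = 1.014 m/s
Q = A × v_mean = 10.7 × 1.014 = 10.85 m³/s

10.8 m³/s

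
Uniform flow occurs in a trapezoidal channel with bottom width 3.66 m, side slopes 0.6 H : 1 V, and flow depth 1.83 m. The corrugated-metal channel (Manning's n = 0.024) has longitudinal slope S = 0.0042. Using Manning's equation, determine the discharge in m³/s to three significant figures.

25.0 m³/s

A = (b + z·y)·y = (3.66 + 0.6×1.83)×1.83 = 8.707 m²
P = b + 2y√(1+z²) = 3.66 + 2×1.83×√(1+0.6²) = 7.928 m
R = A/P = 8.707/7.928 = 1.098 m
Q = (1/n)·A·R^(2/3)·S^(1/2) = (1/0.024) × 8.707 × 1.098^(2/3) × 0.0042^(1/2) = 25.03 m³/s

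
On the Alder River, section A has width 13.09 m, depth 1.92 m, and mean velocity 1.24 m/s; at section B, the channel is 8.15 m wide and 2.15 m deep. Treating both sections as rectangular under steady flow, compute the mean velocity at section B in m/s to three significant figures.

Q = A₁V₁ = (13.09×1.92) × 1.24 = 31.16 m³/s
A₂ = 8.15 × 2.15 = 17.52 m²
V₂ = Q/A₂ = 31.16/17.52 = 1.779 m/s

1.78 m/s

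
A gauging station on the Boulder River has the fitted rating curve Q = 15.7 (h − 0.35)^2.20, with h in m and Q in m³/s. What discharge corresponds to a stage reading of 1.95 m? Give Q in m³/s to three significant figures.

44.2 m³/s

Q = 15.7 × (1.95 − 0.35)^2.20 = 15.7 × 1.6^2.20 = 44.15 m³/s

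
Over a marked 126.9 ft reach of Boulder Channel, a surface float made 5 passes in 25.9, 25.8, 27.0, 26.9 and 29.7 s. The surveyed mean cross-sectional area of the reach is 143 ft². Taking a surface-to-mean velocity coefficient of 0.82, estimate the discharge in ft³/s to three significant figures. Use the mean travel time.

550 ft³/s

t̄ = (25.9 + 25.8 + 27.0 + 26.9 + 29.7) / 5 = 27.06 s
v_surface = L / t̄ = 126.9 / 27.06 = 4.690 ft/s
v_mean = 0.82 × 4.690 = 3.845 ft/s
Q = A × v_mean = 143 × 3.845 = 549.9 ft³/s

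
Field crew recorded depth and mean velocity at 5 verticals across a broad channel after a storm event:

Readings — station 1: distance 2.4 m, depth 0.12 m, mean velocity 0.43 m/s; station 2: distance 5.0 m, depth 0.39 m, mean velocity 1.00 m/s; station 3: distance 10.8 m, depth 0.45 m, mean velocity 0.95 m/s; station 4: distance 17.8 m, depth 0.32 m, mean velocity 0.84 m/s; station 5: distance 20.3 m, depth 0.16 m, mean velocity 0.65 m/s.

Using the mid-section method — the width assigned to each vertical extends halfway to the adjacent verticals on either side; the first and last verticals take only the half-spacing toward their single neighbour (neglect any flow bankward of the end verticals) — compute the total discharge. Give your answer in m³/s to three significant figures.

5.85 m³/s

w_1 = (5.0 − 2.4)/2 = 1.3 m; q_1 = 0.43 × 0.12 × 1.3 = 0.06708 m³/s
w_2 = (10.8 − 2.4)/2 = 4.2 m; q_2 = 1.00 × 0.39 × 4.2 = 1.638 m³/s
w_3 = (17.8 − 5.0)/2 = 6.4 m; q_3 = 0.95 × 0.45 × 6.4 = 2.736 m³/s
w_4 = (20.3 − 10.8)/2 = 4.75 m; q_4 = 0.84 × 0.32 × 4.75 = 1.277 m³/s
w_5 = (20.3 − 17.8)/2 = 1.25 m; q_5 = 0.65 × 0.16 × 1.25 = 0.1300 m³/s
Q = Σ qᵢ = 5.848 m³/s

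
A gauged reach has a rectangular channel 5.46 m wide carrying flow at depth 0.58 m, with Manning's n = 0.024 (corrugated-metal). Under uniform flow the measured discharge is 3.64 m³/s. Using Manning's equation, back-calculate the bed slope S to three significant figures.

0.00203

A = b·y = 5.46 × 0.58 = 3.167 m²
P = b + 2y = 5.46 + 2×0.58 = 6.620 m
R = A/P = 3.167/6.620 = 0.4784 m
S = (Q·n / (1·A·R^(2/3)))² = (3.64×0.024 / (1×3.167×0.6117))² = 0.002034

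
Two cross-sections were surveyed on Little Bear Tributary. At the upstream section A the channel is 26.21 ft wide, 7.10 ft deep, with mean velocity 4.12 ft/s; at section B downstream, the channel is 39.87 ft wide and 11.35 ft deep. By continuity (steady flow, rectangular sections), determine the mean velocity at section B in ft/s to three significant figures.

Q = A₁V₁ = (26.21×7.10) × 4.12 = 766.7 ft³/s
A₂ = 39.87 × 11.35 = 452.5 ft²
V₂ = Q/A₂ = 766.7/452.5 = 1.694 ft/s

1.69 ft/s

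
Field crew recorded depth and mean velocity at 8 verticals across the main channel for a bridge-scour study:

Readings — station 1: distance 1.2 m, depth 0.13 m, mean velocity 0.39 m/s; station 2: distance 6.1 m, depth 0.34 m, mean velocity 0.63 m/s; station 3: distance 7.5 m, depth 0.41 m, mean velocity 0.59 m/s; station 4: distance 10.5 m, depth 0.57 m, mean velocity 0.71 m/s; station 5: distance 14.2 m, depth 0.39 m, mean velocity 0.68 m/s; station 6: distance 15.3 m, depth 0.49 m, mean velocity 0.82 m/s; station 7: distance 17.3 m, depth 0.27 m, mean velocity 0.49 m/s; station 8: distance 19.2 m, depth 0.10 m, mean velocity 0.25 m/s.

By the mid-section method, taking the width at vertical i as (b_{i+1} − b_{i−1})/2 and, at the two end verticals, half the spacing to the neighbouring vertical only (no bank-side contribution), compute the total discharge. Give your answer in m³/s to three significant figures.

4.23 m³/s

w_1 = (6.1 − 1.2)/2 = 2.45 m; q_1 = 0.39 × 0.13 × 2.45 = 0.1242 m³/s
w_2 = (7.5 − 1.2)/2 = 3.15 m; q_2 = 0.63 × 0.34 × 3.15 = 0.6747 m³/s
w_3 = (10.5 − 6.1)/2 = 2.2 m; q_3 = 0.59 × 0.41 × 2.2 = 0.5322 m³/s
w_4 = (14.2 − 7.5)/2 = 3.35 m; q_4 = 0.71 × 0.57 × 3.35 = 1.356 m³/s
w_5 = (15.3 − 10.5)/2 = 2.4 m; q_5 = 0.68 × 0.39 × 2.4 = 0.6365 m³/s
w_6 = (17.3 − 14.2)/2 = 1.55 m; q_6 = 0.82 × 0.49 × 1.55 = 0.6228 m³/s
w_7 = (19.2 − 15.3)/2 = 1.95 m; q_7 = 0.49 × 0.27 × 1.95 = 0.2580 m³/s
w_8 = (19.2 − 17.3)/2 = 0.95 m; q_8 = 0.25 × 0.10 × 0.95 = 0.02375 m³/s
Q = Σ qᵢ = 4.228 m³/s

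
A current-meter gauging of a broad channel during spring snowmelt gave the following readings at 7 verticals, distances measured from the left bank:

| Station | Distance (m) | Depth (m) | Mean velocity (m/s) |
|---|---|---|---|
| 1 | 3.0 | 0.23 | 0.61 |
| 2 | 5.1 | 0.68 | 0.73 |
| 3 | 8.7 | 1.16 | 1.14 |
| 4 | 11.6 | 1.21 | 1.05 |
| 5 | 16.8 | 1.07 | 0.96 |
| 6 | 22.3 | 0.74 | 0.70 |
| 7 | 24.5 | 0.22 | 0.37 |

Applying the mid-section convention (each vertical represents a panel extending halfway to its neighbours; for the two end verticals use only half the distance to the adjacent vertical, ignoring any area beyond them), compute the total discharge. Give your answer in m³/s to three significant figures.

w_1 = (5.1 − 3.0)/2 = 1.05 m; q_1 = 0.61 × 0.23 × 1.05 = 0.1473 m³/s
w_2 = (8.7 − 3.0)/2 = 2.85 m; q_2 = 0.73 × 0.68 × 2.85 = 1.415 m³/s
w_3 = (11.6 − 5.1)/2 = 3.25 m; q_3 = 1.14 × 1.16 × 3.25 = 4.298 m³/s
w_4 = (16.8 − 8.7)/2 = 4.05 m; q_4 = 1.05 × 1.21 × 4.05 = 5.146 m³/s
w_5 = (22.3 − 11.6)/2 = 5.35 m; q_5 = 0.96 × 1.07 × 5.35 = 5.496 m³/s
w_6 = (24.5 − 16.8)/2 = 3.85 m; q_6 = 0.70 × 0.74 × 3.85 = 1.994 m³/s
w_7 = (24.5 − 22.3)/2 = 1.1 m; q_7 = 0.37 × 0.22 × 1.1 = 0.08954 m³/s
Q = Σ qᵢ = 18.58 m³/s

18.6 m³/s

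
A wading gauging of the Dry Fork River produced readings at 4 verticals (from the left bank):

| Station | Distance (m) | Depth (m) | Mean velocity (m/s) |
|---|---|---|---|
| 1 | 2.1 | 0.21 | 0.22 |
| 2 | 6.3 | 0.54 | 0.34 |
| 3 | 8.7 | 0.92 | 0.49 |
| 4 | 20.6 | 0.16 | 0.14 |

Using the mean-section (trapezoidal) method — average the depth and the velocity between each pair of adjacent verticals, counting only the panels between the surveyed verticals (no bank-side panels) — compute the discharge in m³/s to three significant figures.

Panel 1-2: Δb = 4.2 m, d̄ = (0.21+0.54)/2 = 0.375, v̄ = (0.22+0.34)/2 = 0.28 → q = 4.2×0.375×0.28 = 0.4410 m³/s
Panel 2-3: Δb = 2.4 m, d̄ = (0.54+0.92)/2 = 0.73, v̄ = (0.34+0.49)/2 = 0.415 → q = 2.4×0.73×0.415 = 0.7271 m³/s
Panel 3-4: Δb = 11.9 m, d̄ = (0.92+0.16)/2 = 0.54, v̄ = (0.49+0.14)/2 = 0.315 → q = 11.9×0.54×0.315 = 2.024 m³/s
Q = Σ q = 3.192 m³/s

3.19 m³/s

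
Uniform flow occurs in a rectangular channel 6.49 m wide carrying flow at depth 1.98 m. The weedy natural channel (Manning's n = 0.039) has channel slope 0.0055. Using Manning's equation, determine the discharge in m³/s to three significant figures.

A = b·y = 6.49 × 1.98 = 12.85 m²
P = b + 2y = 6.49 + 2×1.98 = 10.45 m
R = A/P = 12.85/10.45 = 1.230 m
Q = (1/n)·A·R^(2/3)·S^(1/2) = (1/0.039) × 12.85 × 1.230^(2/3) × 0.0055^(1/2) = 28.05 m³/s

28.0 m³/s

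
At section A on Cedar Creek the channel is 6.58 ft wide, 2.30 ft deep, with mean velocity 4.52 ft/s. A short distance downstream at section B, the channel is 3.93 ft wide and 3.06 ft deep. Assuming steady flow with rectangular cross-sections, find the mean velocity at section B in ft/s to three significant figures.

5.69 ft/s

Q = A₁V₁ = (6.58×2.30) × 4.52 = 68.41 ft³/s
A₂ = 3.93 × 3.06 = 12.03 ft²
V₂ = Q/A₂ = 68.41/12.03 = 5.688 ft/s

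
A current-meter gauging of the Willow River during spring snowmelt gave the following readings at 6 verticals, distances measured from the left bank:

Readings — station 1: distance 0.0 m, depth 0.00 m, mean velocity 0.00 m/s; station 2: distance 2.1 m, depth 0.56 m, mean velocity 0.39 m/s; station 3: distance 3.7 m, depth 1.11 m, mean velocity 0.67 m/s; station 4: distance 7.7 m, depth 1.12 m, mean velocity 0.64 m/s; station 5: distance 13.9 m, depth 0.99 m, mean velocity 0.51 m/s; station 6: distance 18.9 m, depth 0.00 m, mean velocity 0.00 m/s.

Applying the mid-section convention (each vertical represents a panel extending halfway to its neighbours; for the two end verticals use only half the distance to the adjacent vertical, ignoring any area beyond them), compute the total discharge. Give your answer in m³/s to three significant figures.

w_2 = (3.7 − 0.0)/2 = 1.85 m; q_2 = 0.39 × 0.56 × 1.85 = 0.4040 m³/s
w_3 = (7.7 − 2.1)/2 = 2.8 m; q_3 = 0.67 × 1.11 × 2.8 = 2.082 m³/s
w_4 = (13.9 − 3.7)/2 = 5.1 m; q_4 = 0.64 × 1.12 × 5.1 = 3.656 m³/s
w_5 = (18.9 − 7.7)/2 = 5.6 m; q_5 = 0.51 × 0.99 × 5.6 = 2.827 m³/s
Stations 1, 6 contribute zero (depth or velocity is 0).
Q = Σ qᵢ = 8.970 m³/s

8.97 m³/s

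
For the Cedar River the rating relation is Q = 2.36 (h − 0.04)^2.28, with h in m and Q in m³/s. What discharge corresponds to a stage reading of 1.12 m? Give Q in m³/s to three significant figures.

Q = 2.36 × (1.12 − 0.04)^2.28 = 2.36 × 1.08^2.28 = 2.813 m³/s

2.81 m³/s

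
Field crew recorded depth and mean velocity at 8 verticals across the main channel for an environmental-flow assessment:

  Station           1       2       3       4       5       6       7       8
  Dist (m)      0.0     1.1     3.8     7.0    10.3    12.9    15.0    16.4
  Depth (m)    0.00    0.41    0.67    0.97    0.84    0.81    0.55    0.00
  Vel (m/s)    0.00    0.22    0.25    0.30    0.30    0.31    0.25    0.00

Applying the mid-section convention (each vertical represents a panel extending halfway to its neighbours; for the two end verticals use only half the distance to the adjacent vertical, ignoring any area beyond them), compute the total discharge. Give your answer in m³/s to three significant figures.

3.19 m³/s

w_2 = (3.8 − 0.0)/2 = 1.9 m; q_2 = 0.22 × 0.41 × 1.9 = 0.1714 m³/s
w_3 = (7.0 − 1.1)/2 = 2.95 m; q_3 = 0.25 × 0.67 × 2.95 = 0.4941 m³/s
w_4 = (10.3 − 3.8)/2 = 3.25 m; q_4 = 0.30 × 0.97 × 3.25 = 0.9458 m³/s
w_5 = (12.9 − 7.0)/2 = 2.95 m; q_5 = 0.30 × 0.84 × 2.95 = 0.7434 m³/s
w_6 = (15.0 − 10.3)/2 = 2.35 m; q_6 = 0.31 × 0.81 × 2.35 = 0.5901 m³/s
w_7 = (16.4 − 12.9)/2 = 1.75 m; q_7 = 0.25 × 0.55 × 1.75 = 0.2406 m³/s
Stations 1, 8 contribute zero (depth or velocity is 0).
Q = Σ qᵢ = 3.185 m³/s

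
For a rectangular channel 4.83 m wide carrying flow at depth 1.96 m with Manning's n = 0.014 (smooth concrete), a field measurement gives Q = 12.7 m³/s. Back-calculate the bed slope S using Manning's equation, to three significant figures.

A = b·y = 4.83 × 1.96 = 9.467 m²
P = b + 2y = 4.83 + 2×1.96 = 8.750 m
R = A/P = 9.467/8.750 = 1.082 m
S = (Q·n / (1·A·R^(2/3)))² = (12.7×0.014 / (1×9.467×1.054))² = 0.0003176

0.000318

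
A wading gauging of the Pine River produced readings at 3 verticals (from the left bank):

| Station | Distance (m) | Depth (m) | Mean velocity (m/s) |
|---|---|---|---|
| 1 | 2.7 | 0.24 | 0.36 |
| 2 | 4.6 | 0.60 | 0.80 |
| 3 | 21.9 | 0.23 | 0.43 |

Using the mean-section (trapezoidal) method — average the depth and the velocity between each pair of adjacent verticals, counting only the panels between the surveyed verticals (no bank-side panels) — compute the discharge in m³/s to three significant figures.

Panel 1-2: Δb = 1.9 m, d̄ = (0.24+0.60)/2 = 0.42, v̄ = (0.36+0.80)/2 = 0.58 → q = 1.9×0.42×0.58 = 0.4628 m³/s
Panel 2-3: Δb = 17.3 m, d̄ = (0.60+0.23)/2 = 0.415, v̄ = (0.80+0.43)/2 = 0.615 → q = 17.3×0.415×0.615 = 4.415 m³/s
Q = Σ q = 4.878 m³/s

4.88 m³/s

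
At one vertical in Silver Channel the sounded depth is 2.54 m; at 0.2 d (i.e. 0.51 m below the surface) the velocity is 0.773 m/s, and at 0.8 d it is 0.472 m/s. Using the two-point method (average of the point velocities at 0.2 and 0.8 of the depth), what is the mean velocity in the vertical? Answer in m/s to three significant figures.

v̄ = (0.773 + 0.472) / 2 = 0.6225 m/s

0.623 m/s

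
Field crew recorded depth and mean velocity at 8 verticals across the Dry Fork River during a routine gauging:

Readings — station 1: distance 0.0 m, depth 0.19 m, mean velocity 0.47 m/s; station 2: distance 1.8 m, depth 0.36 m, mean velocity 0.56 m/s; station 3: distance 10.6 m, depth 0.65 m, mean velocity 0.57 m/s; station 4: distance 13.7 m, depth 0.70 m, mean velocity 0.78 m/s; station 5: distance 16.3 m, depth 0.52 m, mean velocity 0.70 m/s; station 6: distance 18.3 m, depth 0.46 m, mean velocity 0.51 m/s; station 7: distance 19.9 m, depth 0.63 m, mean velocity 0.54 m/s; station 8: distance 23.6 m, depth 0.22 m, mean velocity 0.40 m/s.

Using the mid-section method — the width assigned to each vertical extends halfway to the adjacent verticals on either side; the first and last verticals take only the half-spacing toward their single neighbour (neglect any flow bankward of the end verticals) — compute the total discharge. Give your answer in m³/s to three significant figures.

w_1 = (1.8 − 0.0)/2 = 0.9 m; q_1 = 0.47 × 0.19 × 0.9 = 0.08037 m³/s
w_2 = (10.6 − 0.0)/2 = 5.3 m; q_2 = 0.56 × 0.36 × 5.3 = 1.068 m³/s
w_3 = (13.7 − 1.8)/2 = 5.95 m; q_3 = 0.57 × 0.65 × 5.95 = 2.204 m³/s
w_4 = (16.3 − 10.6)/2 = 2.85 m; q_4 = 0.78 × 0.70 × 2.85 = 1.556 m³/s
w_5 = (18.3 − 13.7)/2 = 2.3 m; q_5 = 0.70 × 0.52 × 2.3 = 0.8372 m³/s
w_6 = (19.9 − 16.3)/2 = 1.8 m; q_6 = 0.51 × 0.46 × 1.8 = 0.4223 m³/s
w_7 = (23.6 − 18.3)/2 = 2.65 m; q_7 = 0.54 × 0.63 × 2.65 = 0.9015 m³/s
w_8 = (23.6 − 19.9)/2 = 1.85 m; q_8 = 0.40 × 0.22 × 1.85 = 0.1628 m³/s
Q = Σ qᵢ = 7.233 m³/s

7.23 m³/s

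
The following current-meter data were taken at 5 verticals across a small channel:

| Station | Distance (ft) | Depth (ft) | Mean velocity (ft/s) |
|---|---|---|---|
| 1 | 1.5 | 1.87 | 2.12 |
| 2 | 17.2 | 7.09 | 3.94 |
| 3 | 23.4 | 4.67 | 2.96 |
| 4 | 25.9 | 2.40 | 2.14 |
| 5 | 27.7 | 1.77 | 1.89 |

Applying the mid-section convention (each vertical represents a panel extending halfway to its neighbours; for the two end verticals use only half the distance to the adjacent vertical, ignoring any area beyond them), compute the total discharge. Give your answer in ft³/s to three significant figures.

w_1 = (17.2 − 1.5)/2 = 7.85 ft; q_1 = 2.12 × 1.87 × 7.85 = 31.12 ft³/s
w_2 = (23.4 − 1.5)/2 = 10.95 ft; q_2 = 3.94 × 7.09 × 10.95 = 305.9 ft³/s
w_3 = (25.9 − 17.2)/2 = 4.35 ft; q_3 = 2.96 × 4.67 × 4.35 = 60.13 ft³/s
w_4 = (27.7 − 23.4)/2 = 2.15 ft; q_4 = 2.14 × 2.40 × 2.15 = 11.04 ft³/s
w_5 = (27.7 − 25.9)/2 = 0.9 ft; q_5 = 1.89 × 1.77 × 0.9 = 3.011 ft³/s
Q = Σ qᵢ = 411.2 ft³/s

411 ft³/s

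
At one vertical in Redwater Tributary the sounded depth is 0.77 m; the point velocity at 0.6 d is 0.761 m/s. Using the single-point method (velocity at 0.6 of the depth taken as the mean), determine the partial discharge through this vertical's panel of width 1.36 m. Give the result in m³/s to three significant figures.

v̄ = v₀.₆ = 0.761 m/s
q = v̄ × d × w = 0.7610 × 0.77 × 1.36 = 0.7969 m³/s

0.797 m³/s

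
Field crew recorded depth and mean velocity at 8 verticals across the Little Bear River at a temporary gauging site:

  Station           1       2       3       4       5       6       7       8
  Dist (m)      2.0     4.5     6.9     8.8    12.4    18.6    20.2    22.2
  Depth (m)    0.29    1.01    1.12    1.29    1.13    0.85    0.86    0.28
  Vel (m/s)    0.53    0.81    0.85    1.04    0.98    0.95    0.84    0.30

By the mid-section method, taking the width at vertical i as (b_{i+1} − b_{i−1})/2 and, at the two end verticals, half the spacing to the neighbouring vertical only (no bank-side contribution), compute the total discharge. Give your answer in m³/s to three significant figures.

w_1 = (4.5 − 2.0)/2 = 1.25 m; q_1 = 0.53 × 0.29 × 1.25 = 0.1921 m³/s
w_2 = (6.9 − 2.0)/2 = 2.45 m; q_2 = 0.81 × 1.01 × 2.45 = 2.004 m³/s
w_3 = (8.8 − 4.5)/2 = 2.15 m; q_3 = 0.85 × 1.12 × 2.15 = 2.047 m³/s
w_4 = (12.4 − 6.9)/2 = 2.75 m; q_4 = 1.04 × 1.29 × 2.75 = 3.689 m³/s
w_5 = (18.6 − 8.8)/2 = 4.9 m; q_5 = 0.98 × 1.13 × 4.9 = 5.426 m³/s
w_6 = (20.2 − 12.4)/2 = 3.9 m; q_6 = 0.95 × 0.85 × 3.9 = 3.149 m³/s
w_7 = (22.2 − 18.6)/2 = 1.8 m; q_7 = 0.84 × 0.86 × 1.8 = 1.300 m³/s
w_8 = (22.2 − 20.2)/2 = 1 m; q_8 = 0.30 × 0.28 × 1 = 0.08400 m³/s
Q = Σ qᵢ = 17.89 m³/s

17.9 m³/s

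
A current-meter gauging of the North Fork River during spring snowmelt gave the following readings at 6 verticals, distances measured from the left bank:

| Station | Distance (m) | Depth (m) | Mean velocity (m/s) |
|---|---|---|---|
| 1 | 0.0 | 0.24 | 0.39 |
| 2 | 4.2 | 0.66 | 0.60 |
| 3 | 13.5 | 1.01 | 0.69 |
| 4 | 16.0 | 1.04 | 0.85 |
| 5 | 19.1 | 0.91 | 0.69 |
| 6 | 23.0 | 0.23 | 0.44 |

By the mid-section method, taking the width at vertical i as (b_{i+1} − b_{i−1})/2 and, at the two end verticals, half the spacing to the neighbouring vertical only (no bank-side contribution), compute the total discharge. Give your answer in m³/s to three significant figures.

11.9 m³/s

w_1 = (4.2 − 0.0)/2 = 2.1 m; q_1 = 0.39 × 0.24 × 2.1 = 0.1966 m³/s
w_2 = (13.5 − 0.0)/2 = 6.75 m; q_2 = 0.60 × 0.66 × 6.75 = 2.673 m³/s
w_3 = (16.0 − 4.2)/2 = 5.9 m; q_3 = 0.69 × 1.01 × 5.9 = 4.112 m³/s
w_4 = (19.1 − 13.5)/2 = 2.8 m; q_4 = 0.85 × 1.04 × 2.8 = 2.475 m³/s
w_5 = (23.0 − 16.0)/2 = 3.5 m; q_5 = 0.69 × 0.91 × 3.5 = 2.198 m³/s
w_6 = (23.0 − 19.1)/2 = 1.95 m; q_6 = 0.44 × 0.23 × 1.95 = 0.1973 m³/s
Q = Σ qᵢ = 11.85 m³/s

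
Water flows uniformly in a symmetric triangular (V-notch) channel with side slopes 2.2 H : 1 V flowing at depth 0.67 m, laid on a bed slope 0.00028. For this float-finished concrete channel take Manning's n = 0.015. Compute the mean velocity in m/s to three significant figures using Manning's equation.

0.505 m/s

A = z·y² = 2.2×0.67² = 0.9876 m²
P = 2y√(1+z²) = 2×0.67×√(1+2.2²) = 3.238 m
R = A/P = 0.9876/3.238 = 0.3050 m
Q = (1/n)·A·R^(2/3)·S^(1/2) = (1/0.015) × 0.9876 × 0.3050^(2/3) × 0.00028^(1/2) = 0.4992 m³/s
V = Q/A = 0.4992/0.9876 = 0.5054 m/s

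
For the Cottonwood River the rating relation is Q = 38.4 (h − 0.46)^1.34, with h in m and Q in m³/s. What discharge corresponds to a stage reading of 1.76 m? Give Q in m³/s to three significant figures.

54.6 m³/s

Q = 38.4 × (1.76 − 0.46)^1.34 = 38.4 × 1.3^1.34 = 54.58 m³/s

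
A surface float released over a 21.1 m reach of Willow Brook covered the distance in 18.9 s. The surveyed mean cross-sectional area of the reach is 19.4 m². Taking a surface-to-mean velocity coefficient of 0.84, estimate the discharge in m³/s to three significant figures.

v_surface = L / t̄ = 21.1 / 18.9 = 1.116 m/s
v_mean = 0.84 × 1.116 = 0.9378 m/s
Q = A × v_mean = 19.4 × 0.9378 = 18.19 m³/s

18.2 m³/s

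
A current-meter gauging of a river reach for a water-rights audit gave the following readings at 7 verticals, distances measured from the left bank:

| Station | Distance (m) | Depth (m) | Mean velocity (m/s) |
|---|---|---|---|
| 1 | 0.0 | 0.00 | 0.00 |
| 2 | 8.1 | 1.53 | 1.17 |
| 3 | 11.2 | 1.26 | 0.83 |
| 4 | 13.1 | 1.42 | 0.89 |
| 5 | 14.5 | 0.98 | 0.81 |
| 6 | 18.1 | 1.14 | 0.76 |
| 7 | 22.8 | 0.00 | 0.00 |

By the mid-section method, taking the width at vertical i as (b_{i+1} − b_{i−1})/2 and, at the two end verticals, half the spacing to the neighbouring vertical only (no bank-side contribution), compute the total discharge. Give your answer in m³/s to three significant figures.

20.3 m³/s

w_2 = (11.2 − 0.0)/2 = 5.6 m; q_2 = 1.17 × 1.53 × 5.6 = 10.02 m³/s
w_3 = (13.1 − 8.1)/2 = 2.5 m; q_3 = 0.83 × 1.26 × 2.5 = 2.615 m³/s
w_4 = (14.5 − 11.2)/2 = 1.65 m; q_4 = 0.89 × 1.42 × 1.65 = 2.085 m³/s
w_5 = (18.1 − 13.1)/2 = 2.5 m; q_5 = 0.81 × 0.98 × 2.5 = 1.985 m³/s
w_6 = (22.8 − 14.5)/2 = 4.15 m; q_6 = 0.76 × 1.14 × 4.15 = 3.596 m³/s
Stations 1, 7 contribute zero (depth or velocity is 0).
Q = Σ qᵢ = 20.30 m³/s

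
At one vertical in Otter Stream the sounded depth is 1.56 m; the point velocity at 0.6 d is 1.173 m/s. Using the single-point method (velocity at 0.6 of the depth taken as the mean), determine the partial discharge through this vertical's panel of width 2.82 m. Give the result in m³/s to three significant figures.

5.16 m³/s

v̄ = v₀.₆ = 1.173 m/s
q = v̄ × d × w = 1.173 × 1.56 × 2.82 = 5.160 m³/s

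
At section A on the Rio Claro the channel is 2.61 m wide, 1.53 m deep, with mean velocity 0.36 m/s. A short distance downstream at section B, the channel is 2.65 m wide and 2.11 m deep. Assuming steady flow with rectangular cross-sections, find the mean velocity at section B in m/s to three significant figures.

Q = A₁V₁ = (2.61×1.53) × 0.36 = 1.438 m³/s
A₂ = 2.65 × 2.11 = 5.592 m²
V₂ = Q/A₂ = 1.438/5.592 = 0.2571 m/s

0.257 m/s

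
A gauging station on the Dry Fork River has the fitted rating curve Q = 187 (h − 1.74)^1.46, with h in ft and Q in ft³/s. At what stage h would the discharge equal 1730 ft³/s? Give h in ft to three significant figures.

h − h₀ = (Q/C)^(1/b) = (1730/187)^(1/1.46) = 4.590 ft
h = 1.74 + 4.590 = 6.330 ft

6.33 ft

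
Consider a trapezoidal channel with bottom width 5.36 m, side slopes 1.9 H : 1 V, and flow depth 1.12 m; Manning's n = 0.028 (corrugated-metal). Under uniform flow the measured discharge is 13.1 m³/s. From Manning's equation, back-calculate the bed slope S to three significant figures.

A = (b + z·y)·y = (5.36 + 1.9×1.12)×1.12 = 8.387 m²
P = b + 2y√(1+z²) = 5.36 + 2×1.12×√(1+1.9²) = 10.17 m
R = A/P = 8.387/10.17 = 0.8247 m
S = (Q·n / (1·A·R^(2/3)))² = (13.1×0.028 / (1×8.387×0.8794))² = 0.002473

0.00247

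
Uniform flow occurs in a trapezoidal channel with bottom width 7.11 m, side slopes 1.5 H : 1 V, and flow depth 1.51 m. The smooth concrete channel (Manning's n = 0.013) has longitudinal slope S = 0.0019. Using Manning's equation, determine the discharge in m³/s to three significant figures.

51.4 m³/s

A = (b + z·y)·y = (7.11 + 1.5×1.51)×1.51 = 14.16 m²
P = b + 2y√(1+z²) = 7.11 + 2×1.51×√(1+1.5²) = 12.55 m
R = A/P = 14.16/12.55 = 1.128 m
Q = (1/n)·A·R^(2/3)·S^(1/2) = (1/0.013) × 14.16 × 1.128^(2/3) × 0.0019^(1/2) = 51.42 m³/s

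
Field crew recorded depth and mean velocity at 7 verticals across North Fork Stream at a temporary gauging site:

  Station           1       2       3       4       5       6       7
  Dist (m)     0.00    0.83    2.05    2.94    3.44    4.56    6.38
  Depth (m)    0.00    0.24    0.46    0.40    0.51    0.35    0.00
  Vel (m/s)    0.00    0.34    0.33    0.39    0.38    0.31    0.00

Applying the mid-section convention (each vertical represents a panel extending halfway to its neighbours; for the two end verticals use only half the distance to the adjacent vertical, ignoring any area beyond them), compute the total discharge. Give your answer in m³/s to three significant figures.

w_2 = (2.05 − 0.00)/2 = 1.025 m; q_2 = 0.34 × 0.24 × 1.025 = 0.08364 m³/s
w_3 = (2.94 − 0.83)/2 = 1.055 m; q_3 = 0.33 × 0.46 × 1.055 = 0.1601 m³/s
w_4 = (3.44 − 2.05)/2 = 0.695 m; q_4 = 0.39 × 0.40 × 0.695 = 0.1084 m³/s
w_5 = (4.56 − 2.94)/2 = 0.81 m; q_5 = 0.38 × 0.51 × 0.81 = 0.1570 m³/s
w_6 = (6.38 − 3.44)/2 = 1.47 m; q_6 = 0.31 × 0.35 × 1.47 = 0.1595 m³/s
Stations 1, 7 contribute zero (depth or velocity is 0).
Q = Σ qᵢ = 0.6687 m³/s

0.669 m³/s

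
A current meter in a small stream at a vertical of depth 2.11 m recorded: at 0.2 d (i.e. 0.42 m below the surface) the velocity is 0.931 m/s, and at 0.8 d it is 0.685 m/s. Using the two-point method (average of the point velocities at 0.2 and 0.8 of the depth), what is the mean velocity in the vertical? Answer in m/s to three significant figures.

v̄ = (0.931 + 0.685) / 2 = 0.8080 m/s

0.808 m/s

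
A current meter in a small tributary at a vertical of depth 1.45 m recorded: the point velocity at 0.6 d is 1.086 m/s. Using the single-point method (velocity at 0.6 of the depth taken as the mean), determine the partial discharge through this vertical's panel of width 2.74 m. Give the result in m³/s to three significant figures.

v̄ = v₀.₆ = 1.086 m/s
q = v̄ × d × w = 1.086 × 1.45 × 2.74 = 4.315 m³/s

4.31 m³/s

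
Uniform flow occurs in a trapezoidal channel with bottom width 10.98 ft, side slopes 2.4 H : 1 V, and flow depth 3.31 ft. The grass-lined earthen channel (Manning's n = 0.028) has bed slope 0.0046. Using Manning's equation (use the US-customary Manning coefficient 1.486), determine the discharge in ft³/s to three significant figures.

A = (b + z·y)·y = (10.98 + 2.4×3.31)×3.31 = 62.64 ft²
P = b + 2y√(1+z²) = 10.98 + 2×3.31×√(1+2.4²) = 28.19 ft
R = A/P = 62.64/28.19 = 2.222 ft
Q = (1.486/n)·A·R^(2/3)·S^(1/2) = (1.486/0.028) × 62.64 × 2.222^(2/3) × 0.0046^(1/2) = 383.9 ft³/s

384 ft³/s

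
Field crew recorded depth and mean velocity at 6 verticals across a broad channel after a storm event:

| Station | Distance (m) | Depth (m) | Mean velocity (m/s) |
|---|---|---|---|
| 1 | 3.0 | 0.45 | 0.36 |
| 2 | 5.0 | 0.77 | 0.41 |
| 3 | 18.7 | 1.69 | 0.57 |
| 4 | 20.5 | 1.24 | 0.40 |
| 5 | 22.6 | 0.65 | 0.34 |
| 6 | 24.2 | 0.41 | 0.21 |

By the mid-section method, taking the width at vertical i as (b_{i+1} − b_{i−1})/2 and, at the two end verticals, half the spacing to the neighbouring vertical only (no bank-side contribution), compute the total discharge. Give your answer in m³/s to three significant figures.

w_1 = (5.0 − 3.0)/2 = 1 m; q_1 = 0.36 × 0.45 × 1 = 0.1620 m³/s
w_2 = (18.7 − 3.0)/2 = 7.85 m; q_2 = 0.41 × 0.77 × 7.85 = 2.478 m³/s
w_3 = (20.5 − 5.0)/2 = 7.75 m; q_3 = 0.57 × 1.69 × 7.75 = 7.466 m³/s
w_4 = (22.6 − 18.7)/2 = 1.95 m; q_4 = 0.40 × 1.24 × 1.95 = 0.9672 m³/s
w_5 = (24.2 − 20.5)/2 = 1.85 m; q_5 = 0.34 × 0.65 × 1.85 = 0.4089 m³/s
w_6 = (24.2 − 22.6)/2 = 0.8 m; q_6 = 0.21 × 0.41 × 0.8 = 0.06888 m³/s
Q = Σ qᵢ = 11.55 m³/s

11.6 m³/s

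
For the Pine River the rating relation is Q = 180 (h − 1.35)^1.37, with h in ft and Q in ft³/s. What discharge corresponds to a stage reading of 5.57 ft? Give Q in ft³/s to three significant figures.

Q = 180 × (5.57 − 1.35)^1.37 = 180 × 4.22^1.37 = 1294 ft³/s

1290 ft³/s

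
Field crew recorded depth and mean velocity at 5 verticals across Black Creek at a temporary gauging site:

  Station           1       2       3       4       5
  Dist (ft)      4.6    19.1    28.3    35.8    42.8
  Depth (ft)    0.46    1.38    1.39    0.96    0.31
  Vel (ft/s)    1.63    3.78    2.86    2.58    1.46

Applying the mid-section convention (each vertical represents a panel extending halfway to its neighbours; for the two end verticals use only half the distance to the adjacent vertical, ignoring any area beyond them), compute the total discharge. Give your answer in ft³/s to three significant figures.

w_1 = (19.1 − 4.6)/2 = 7.25 ft; q_1 = 1.63 × 0.46 × 7.25 = 5.436 ft³/s
w_2 = (28.3 − 4.6)/2 = 11.85 ft; q_2 = 3.78 × 1.38 × 11.85 = 61.81 ft³/s
w_3 = (35.8 − 19.1)/2 = 8.35 ft; q_3 = 2.86 × 1.39 × 8.35 = 33.19 ft³/s
w_4 = (42.8 − 28.3)/2 = 7.25 ft; q_4 = 2.58 × 0.96 × 7.25 = 17.96 ft³/s
w_5 = (42.8 − 35.8)/2 = 3.5 ft; q_5 = 1.46 × 0.31 × 3.5 = 1.584 ft³/s
Q = Σ qᵢ = 120.0 ft³/s

120 ft³/s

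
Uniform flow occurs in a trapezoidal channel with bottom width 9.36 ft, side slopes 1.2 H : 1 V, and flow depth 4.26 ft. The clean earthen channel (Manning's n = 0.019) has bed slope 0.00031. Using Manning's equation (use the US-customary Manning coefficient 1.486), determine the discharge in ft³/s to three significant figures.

A = (b + z·y)·y = (9.36 + 1.2×4.26)×4.26 = 61.65 ft²
P = b + 2y√(1+z²) = 9.36 + 2×4.26×√(1+1.2²) = 22.67 ft
R = A/P = 61.65/22.67 = 2.720 ft
Q = (1.486/n)·A·R^(2/3)·S^(1/2) = (1.486/0.019) × 61.65 × 2.720^(2/3) × 0.00031^(1/2) = 165.4 ft³/s

165 ft³/s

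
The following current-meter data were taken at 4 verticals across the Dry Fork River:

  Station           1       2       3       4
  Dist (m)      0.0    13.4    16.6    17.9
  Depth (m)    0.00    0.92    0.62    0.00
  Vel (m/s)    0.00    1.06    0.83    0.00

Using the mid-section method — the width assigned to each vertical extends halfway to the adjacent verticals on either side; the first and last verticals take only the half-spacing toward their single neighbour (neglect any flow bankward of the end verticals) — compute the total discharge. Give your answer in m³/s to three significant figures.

9.25 m³/s

w_2 = (16.6 − 0.0)/2 = 8.3 m; q_2 = 1.06 × 0.92 × 8.3 = 8.094 m³/s
w_3 = (17.9 − 13.4)/2 = 2.25 m; q_3 = 0.83 × 0.62 × 2.25 = 1.158 m³/s
Stations 1, 4 contribute zero (depth or velocity is 0).
Q = Σ qᵢ = 9.252 m³/s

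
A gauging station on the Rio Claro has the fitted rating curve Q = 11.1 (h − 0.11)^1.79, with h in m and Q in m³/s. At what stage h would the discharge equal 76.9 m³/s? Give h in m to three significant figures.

h − h₀ = (Q/C)^(1/b) = (76.9/11.1)^(1/1.79) = 2.949 m
h = 0.11 + 2.949 = 3.059 m

3.06 m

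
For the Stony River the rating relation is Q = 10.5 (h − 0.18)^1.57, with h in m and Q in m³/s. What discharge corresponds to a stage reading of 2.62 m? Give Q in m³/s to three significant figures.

Q = 10.5 × (2.62 − 0.18)^1.57 = 10.5 × 2.44^1.57 = 42.60 m³/s

42.6 m³/s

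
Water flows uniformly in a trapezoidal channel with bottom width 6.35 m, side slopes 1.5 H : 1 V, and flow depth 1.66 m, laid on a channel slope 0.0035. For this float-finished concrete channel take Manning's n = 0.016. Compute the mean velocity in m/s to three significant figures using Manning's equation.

4.15 m/s

A = (b + z·y)·y = (6.35 + 1.5×1.66)×1.66 = 14.67 m²
P = b + 2y√(1+z²) = 6.35 + 2×1.66×√(1+1.5²) = 12.34 m
R = A/P = 14.67/12.34 = 1.190 m
Q = (1/n)·A·R^(2/3)·S^(1/2) = (1/0.016) × 14.67 × 1.190^(2/3) × 0.0035^(1/2) = 60.92 m³/s
V = Q/A = 60.92/14.67 = 4.151 m/s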